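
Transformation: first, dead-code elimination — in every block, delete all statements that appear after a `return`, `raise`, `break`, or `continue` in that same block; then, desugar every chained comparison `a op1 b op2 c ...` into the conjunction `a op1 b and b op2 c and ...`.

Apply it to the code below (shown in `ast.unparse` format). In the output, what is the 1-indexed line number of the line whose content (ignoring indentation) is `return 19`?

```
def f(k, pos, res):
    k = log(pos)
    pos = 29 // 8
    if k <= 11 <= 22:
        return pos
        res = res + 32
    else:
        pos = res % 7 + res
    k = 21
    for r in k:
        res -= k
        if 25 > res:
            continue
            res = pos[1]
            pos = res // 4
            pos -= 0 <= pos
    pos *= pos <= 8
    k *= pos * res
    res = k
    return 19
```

Transformed code:
def f(k, pos, res):
    k = log(pos)
    pos = 29 // 8
    if k <= 11 and 11 <= 22:
        return pos
    else:
        pos = res % 7 + res
    k = 21
    for r in k:
        res -= k
        if 25 > res:
            continue
    pos *= pos <= 8
    k *= pos * res
    res = k
    return 19

16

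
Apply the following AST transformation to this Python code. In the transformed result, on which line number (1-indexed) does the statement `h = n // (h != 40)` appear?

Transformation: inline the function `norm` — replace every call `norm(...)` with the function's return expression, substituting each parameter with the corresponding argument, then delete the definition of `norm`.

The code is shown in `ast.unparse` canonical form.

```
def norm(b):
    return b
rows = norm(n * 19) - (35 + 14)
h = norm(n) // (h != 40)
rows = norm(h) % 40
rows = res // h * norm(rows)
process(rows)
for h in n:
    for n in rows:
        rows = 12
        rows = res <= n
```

2

Transformed code:
rows = n * 19 - (35 + 14)
h = n // (h != 40)
rows = h % 40
rows = res // h * rows
process(rows)
for h in n:
    for n in rows:
        rows = 12
        rows = res <= n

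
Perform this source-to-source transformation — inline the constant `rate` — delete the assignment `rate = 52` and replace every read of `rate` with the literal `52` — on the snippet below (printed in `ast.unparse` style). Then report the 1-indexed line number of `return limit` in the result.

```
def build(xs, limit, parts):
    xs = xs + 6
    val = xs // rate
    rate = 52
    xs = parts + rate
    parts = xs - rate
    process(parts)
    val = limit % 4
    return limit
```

Transformed code:
def build(xs, limit, parts):
    xs = xs + 6
    val = xs // 52
    xs = parts + 52
    parts = xs - 52
    process(parts)
    val = limit % 4
    return limit

8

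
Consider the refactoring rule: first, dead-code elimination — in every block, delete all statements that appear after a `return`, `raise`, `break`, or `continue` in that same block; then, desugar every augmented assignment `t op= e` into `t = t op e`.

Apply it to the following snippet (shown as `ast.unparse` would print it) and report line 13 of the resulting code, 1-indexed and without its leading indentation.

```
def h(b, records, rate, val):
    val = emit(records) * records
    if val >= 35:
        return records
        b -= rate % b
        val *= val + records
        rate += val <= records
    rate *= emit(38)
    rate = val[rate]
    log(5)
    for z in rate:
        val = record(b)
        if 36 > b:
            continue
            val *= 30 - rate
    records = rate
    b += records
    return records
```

Transformed code:
def h(b, records, rate, val):
    val = emit(records) * records
    if val >= 35:
        return records
    rate = rate * emit(38)
    rate = val[rate]
    log(5)
    for z in rate:
        val = record(b)
        if 36 > b:
            continue
    records = rate
    b = b + records
    return records

b = b + records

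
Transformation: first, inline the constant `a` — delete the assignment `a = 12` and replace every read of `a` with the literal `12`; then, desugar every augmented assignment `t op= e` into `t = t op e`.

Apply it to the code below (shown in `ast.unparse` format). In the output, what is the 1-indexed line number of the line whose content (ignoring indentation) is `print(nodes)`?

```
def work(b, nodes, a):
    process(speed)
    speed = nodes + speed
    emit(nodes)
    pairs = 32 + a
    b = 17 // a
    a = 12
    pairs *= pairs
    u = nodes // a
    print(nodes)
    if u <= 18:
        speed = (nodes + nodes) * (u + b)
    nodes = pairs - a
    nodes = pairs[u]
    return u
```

Transformed code:
def work(b, nodes, a):
    process(speed)
    speed = nodes + speed
    emit(nodes)
    pairs = 32 + 12
    b = 17 // 12
    pairs = pairs * pairs
    u = nodes // 12
    print(nodes)
    if u <= 18:
        speed = (nodes + nodes) * (u + b)
    nodes = pairs - 12
    nodes = pairs[u]
    return u

9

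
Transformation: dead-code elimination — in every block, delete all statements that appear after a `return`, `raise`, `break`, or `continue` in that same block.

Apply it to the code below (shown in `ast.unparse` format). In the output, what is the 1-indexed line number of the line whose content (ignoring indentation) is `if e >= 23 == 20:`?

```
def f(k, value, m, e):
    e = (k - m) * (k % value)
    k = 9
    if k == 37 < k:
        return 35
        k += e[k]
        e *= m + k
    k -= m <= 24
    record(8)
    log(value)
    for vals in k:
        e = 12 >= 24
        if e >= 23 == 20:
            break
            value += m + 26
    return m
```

Transformed code:
def f(k, value, m, e):
    e = (k - m) * (k % value)
    k = 9
    if k == 37 < k:
        return 35
    k -= m <= 24
    record(8)
    log(value)
    for vals in k:
        e = 12 >= 24
        if e >= 23 == 20:
            break
    return m

11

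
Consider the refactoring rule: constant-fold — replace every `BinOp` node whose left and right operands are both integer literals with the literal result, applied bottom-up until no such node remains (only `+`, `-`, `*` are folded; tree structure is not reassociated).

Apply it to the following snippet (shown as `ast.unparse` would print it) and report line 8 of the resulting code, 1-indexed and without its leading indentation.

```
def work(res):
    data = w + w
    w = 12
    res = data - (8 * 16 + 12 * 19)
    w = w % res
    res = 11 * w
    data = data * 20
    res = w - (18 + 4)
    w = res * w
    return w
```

Transformed code:
def work(res):
    data = w + w
    w = 12
    res = data - 356
    w = w % res
    res = 11 * w
    data = data * 20
    res = w - 22
    w = res * w
    return w

res = w - 22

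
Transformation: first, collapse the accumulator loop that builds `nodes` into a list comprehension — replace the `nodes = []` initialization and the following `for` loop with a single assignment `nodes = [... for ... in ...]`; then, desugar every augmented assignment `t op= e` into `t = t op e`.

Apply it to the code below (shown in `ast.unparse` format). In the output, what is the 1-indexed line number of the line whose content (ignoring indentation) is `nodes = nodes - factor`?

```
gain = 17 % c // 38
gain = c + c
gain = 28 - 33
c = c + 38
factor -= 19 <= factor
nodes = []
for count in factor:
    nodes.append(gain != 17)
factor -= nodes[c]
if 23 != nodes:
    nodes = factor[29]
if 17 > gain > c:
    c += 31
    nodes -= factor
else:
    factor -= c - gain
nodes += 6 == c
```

Transformed code:
gain = 17 % c // 38
gain = c + c
gain = 28 - 33
c = c + 38
factor = factor - (19 <= factor)
nodes = [gain != 17 for count in factor]
factor = factor - nodes[c]
if 23 != nodes:
    nodes = factor[29]
if 17 > gain > c:
    c = c + 31
    nodes = nodes - factor
else:
    factor = factor - (c - gain)
nodes = nodes + (6 == c)

12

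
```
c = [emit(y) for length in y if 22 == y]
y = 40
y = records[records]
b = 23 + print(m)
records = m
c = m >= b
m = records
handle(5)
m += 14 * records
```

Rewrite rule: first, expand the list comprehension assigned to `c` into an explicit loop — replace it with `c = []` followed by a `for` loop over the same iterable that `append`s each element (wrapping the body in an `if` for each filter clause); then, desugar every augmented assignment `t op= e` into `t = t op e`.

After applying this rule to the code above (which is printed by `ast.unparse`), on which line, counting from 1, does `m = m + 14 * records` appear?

Transformed code:
c = []
for length in y:
    if 22 == y:
        c.append(emit(y))
y = 40
y = records[records]
b = 23 + print(m)
records = m
c = m >= b
m = records
handle(5)
m = m + 14 * records

12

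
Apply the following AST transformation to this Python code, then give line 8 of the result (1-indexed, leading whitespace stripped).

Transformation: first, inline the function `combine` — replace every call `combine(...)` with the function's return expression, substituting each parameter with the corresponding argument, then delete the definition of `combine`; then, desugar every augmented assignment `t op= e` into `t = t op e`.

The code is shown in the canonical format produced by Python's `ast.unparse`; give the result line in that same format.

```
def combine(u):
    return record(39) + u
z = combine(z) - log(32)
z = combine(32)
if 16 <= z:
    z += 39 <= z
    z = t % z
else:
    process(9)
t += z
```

Transformed code:
z = record(39) + z - log(32)
z = record(39) + 32
if 16 <= z:
    z = z + (39 <= z)
    z = t % z
else:
    process(9)
t = t + z

t = t + z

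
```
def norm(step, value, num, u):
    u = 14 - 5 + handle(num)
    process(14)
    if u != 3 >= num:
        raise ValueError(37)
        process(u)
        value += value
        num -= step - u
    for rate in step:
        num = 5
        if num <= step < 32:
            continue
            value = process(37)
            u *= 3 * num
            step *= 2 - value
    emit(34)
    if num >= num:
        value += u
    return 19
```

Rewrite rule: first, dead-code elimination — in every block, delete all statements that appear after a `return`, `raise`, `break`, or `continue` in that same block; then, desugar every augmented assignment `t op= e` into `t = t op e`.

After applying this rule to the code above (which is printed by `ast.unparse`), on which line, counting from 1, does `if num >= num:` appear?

11

Transformed code:
def norm(step, value, num, u):
    u = 14 - 5 + handle(num)
    process(14)
    if u != 3 >= num:
        raise ValueError(37)
    for rate in step:
        num = 5
        if num <= step < 32:
            continue
    emit(34)
    if num >= num:
        value = value + u
    return 19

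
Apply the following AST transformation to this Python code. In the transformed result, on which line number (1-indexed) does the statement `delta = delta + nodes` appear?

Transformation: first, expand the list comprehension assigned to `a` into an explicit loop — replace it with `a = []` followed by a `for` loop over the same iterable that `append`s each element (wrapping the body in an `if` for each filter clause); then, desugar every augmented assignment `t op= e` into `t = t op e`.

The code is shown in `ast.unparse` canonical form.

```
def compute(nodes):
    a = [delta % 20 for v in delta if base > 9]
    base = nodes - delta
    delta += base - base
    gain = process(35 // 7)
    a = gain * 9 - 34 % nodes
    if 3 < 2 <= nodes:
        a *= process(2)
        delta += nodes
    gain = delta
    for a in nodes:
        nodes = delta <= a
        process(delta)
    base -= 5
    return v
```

Transformed code:
def compute(nodes):
    a = []
    for v in delta:
        if base > 9:
            a.append(delta % 20)
    base = nodes - delta
    delta = delta + (base - base)
    gain = process(35 // 7)
    a = gain * 9 - 34 % nodes
    if 3 < 2 <= nodes:
        a = a * process(2)
        delta = delta + nodes
    gain = delta
    for a in nodes:
        nodes = delta <= a
        process(delta)
    base = base - 5
    return v

12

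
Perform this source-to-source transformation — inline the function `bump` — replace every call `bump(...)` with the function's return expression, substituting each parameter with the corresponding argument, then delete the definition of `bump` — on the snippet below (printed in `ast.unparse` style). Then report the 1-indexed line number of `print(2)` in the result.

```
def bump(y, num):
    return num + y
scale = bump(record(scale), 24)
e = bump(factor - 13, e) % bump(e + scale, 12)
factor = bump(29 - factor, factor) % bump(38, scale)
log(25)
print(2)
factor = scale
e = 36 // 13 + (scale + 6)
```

5

Transformed code:
scale = 24 + record(scale)
e = (e + (factor - 13)) % (12 + (e + scale))
factor = (factor + (29 - factor)) % (scale + 38)
log(25)
print(2)
factor = scale
e = 36 // 13 + (scale + 6)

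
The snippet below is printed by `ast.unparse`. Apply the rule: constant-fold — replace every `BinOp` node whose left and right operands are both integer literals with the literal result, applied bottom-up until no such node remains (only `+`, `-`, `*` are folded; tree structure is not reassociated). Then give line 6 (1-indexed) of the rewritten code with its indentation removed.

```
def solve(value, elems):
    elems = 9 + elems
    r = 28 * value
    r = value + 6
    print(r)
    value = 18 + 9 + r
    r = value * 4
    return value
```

Transformed code:
def solve(value, elems):
    elems = 9 + elems
    r = 28 * value
    r = value + 6
    print(r)
    value = 27 + r
    r = value * 4
    return value

value = 27 + r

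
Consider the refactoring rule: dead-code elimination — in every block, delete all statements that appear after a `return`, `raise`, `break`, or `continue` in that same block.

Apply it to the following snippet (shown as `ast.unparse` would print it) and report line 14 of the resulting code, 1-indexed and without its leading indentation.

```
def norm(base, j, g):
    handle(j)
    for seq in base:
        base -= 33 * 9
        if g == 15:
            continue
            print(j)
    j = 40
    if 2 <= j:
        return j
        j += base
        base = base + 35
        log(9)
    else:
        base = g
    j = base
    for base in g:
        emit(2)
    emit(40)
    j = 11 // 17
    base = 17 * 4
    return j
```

emit(2)

Transformed code:
def norm(base, j, g):
    handle(j)
    for seq in base:
        base -= 33 * 9
        if g == 15:
            continue
    j = 40
    if 2 <= j:
        return j
    else:
        base = g
    j = base
    for base in g:
        emit(2)
    emit(40)
    j = 11 // 17
    base = 17 * 4
    return j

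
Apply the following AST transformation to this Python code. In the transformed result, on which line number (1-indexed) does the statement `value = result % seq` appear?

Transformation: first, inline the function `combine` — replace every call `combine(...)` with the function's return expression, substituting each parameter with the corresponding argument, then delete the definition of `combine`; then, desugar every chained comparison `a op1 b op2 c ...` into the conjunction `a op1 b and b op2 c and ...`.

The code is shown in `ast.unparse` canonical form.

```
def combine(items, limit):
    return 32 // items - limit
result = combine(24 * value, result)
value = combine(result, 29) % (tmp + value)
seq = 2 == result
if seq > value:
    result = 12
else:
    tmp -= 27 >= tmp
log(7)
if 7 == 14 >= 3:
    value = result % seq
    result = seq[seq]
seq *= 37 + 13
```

10

Transformed code:
result = 32 // (24 * value) - result
value = (32 // result - 29) % (tmp + value)
seq = 2 == result
if seq > value:
    result = 12
else:
    tmp -= 27 >= tmp
log(7)
if 7 == 14 and 14 >= 3:
    value = result % seq
    result = seq[seq]
seq *= 37 + 13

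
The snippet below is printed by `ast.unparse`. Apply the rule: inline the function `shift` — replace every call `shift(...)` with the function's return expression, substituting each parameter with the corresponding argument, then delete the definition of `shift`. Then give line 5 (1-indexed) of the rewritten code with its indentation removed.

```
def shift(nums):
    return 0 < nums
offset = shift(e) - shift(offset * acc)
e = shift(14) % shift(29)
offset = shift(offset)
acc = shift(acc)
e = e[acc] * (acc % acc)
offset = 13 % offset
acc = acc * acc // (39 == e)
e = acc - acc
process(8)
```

Transformed code:
offset = (0 < e) - (0 < offset * acc)
e = (0 < 14) % (0 < 29)
offset = 0 < offset
acc = 0 < acc
e = e[acc] * (acc % acc)
offset = 13 % offset
acc = acc * acc // (39 == e)
e = acc - acc
process(8)

e = e[acc] * (acc % acc)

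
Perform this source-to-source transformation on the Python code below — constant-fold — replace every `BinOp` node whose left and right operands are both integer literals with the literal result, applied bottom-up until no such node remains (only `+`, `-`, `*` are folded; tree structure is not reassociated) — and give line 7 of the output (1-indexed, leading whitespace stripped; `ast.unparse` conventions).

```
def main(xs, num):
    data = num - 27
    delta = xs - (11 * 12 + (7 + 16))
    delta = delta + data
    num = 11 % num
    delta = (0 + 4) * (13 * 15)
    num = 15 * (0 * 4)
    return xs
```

Transformed code:
def main(xs, num):
    data = num - 27
    delta = xs - 155
    delta = delta + data
    num = 11 % num
    delta = 780
    num = 0
    return xs

num = 0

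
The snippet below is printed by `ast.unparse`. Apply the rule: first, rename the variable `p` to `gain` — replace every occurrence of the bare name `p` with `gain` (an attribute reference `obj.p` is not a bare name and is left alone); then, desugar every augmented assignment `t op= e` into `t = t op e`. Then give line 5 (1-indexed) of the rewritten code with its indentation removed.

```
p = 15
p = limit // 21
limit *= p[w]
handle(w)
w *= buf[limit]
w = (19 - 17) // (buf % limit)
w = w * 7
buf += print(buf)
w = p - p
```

Transformed code:
gain = 15
gain = limit // 21
limit = limit * gain[w]
handle(w)
w = w * buf[limit]
w = (19 - 17) // (buf % limit)
w = w * 7
buf = buf + print(buf)
w = gain - gain

w = w * buf[limit]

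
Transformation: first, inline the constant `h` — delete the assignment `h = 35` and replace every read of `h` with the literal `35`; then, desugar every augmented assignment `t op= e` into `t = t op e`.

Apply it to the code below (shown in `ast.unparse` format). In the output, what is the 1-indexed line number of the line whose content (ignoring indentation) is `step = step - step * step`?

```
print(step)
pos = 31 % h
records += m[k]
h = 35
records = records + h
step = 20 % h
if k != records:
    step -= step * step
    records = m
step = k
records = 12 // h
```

7

Transformed code:
print(step)
pos = 31 % 35
records = records + m[k]
records = records + 35
step = 20 % 35
if k != records:
    step = step - step * step
    records = m
step = k
records = 12 // 35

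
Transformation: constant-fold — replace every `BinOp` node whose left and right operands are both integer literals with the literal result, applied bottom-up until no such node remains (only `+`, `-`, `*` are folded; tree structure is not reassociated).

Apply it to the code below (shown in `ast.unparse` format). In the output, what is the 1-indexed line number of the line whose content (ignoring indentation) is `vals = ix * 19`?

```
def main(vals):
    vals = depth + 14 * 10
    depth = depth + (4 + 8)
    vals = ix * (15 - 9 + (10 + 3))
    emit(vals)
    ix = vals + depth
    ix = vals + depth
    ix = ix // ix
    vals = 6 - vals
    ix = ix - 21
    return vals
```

Transformed code:
def main(vals):
    vals = depth + 140
    depth = depth + 12
    vals = ix * 19
    emit(vals)
    ix = vals + depth
    ix = vals + depth
    ix = ix // ix
    vals = 6 - vals
    ix = ix - 21
    return vals

4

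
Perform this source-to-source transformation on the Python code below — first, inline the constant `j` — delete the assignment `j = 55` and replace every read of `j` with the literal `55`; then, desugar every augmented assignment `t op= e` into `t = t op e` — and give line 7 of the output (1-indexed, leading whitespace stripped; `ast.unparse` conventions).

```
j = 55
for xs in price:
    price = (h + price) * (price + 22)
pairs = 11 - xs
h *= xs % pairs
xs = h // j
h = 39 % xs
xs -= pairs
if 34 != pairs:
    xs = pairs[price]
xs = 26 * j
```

Transformed code:
for xs in price:
    price = (h + price) * (price + 22)
pairs = 11 - xs
h = h * (xs % pairs)
xs = h // 55
h = 39 % xs
xs = xs - pairs
if 34 != pairs:
    xs = pairs[price]
xs = 26 * 55

xs = xs - pairs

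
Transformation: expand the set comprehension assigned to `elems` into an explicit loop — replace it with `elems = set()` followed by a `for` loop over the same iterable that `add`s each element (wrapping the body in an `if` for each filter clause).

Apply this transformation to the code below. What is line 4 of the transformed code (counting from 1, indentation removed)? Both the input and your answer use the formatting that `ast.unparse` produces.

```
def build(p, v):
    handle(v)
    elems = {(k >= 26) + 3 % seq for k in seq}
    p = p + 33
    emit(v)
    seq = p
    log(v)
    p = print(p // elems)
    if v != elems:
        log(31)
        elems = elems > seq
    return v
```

Transformed code:
def build(p, v):
    handle(v)
    elems = set()
    for k in seq:
        elems.add((k >= 26) + 3 % seq)
    p = p + 33
    emit(v)
    seq = p
    log(v)
    p = print(p // elems)
    if v != elems:
        log(31)
        elems = elems > seq
    return v

for k in seq:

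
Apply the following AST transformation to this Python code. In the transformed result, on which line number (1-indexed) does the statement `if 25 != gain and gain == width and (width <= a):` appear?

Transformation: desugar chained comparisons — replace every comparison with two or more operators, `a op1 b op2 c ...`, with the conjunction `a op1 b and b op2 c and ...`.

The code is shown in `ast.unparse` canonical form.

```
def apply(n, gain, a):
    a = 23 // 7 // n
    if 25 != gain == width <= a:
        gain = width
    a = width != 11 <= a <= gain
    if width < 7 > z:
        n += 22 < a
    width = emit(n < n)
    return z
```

3

Transformed code:
def apply(n, gain, a):
    a = 23 // 7 // n
    if 25 != gain and gain == width and (width <= a):
        gain = width
    a = width != 11 and 11 <= a and (a <= gain)
    if width < 7 and 7 > z:
        n += 22 < a
    width = emit(n < n)
    return z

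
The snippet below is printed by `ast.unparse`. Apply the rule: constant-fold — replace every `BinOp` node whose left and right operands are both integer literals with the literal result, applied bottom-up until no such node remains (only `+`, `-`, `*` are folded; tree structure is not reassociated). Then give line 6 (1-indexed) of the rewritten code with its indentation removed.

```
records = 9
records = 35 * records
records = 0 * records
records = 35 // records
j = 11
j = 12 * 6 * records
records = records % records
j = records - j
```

Transformed code:
records = 9
records = 35 * records
records = 0 * records
records = 35 // records
j = 11
j = 72 * records
records = records % records
j = records - j

j = 72 * records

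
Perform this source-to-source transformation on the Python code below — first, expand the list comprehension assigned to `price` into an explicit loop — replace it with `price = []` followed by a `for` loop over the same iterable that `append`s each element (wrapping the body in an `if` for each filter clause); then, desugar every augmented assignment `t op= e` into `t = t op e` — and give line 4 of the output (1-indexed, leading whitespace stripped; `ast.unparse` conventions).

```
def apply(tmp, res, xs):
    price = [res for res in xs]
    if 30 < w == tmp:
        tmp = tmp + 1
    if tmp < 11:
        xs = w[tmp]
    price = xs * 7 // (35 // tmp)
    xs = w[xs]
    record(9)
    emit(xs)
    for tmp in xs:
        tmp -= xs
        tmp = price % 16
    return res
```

Transformed code:
def apply(tmp, res, xs):
    price = []
    for res in xs:
        price.append(res)
    if 30 < w == tmp:
        tmp = tmp + 1
    if tmp < 11:
        xs = w[tmp]
    price = xs * 7 // (35 // tmp)
    xs = w[xs]
    record(9)
    emit(xs)
    for tmp in xs:
        tmp = tmp - xs
        tmp = price % 16
    return res

price.append(res)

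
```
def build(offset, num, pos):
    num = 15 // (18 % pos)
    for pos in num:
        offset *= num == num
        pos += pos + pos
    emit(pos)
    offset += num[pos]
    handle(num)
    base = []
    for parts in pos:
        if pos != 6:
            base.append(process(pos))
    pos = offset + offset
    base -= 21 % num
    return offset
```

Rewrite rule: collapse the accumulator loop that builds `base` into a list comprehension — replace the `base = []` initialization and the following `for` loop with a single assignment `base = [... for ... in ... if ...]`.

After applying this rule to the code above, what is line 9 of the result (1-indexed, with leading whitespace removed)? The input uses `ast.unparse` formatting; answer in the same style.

base = [process(pos) for parts in pos if pos != 6]

Transformed code:
def build(offset, num, pos):
    num = 15 // (18 % pos)
    for pos in num:
        offset *= num == num
        pos += pos + pos
    emit(pos)
    offset += num[pos]
    handle(num)
    base = [process(pos) for parts in pos if pos != 6]
    pos = offset + offset
    base -= 21 % num
    return offset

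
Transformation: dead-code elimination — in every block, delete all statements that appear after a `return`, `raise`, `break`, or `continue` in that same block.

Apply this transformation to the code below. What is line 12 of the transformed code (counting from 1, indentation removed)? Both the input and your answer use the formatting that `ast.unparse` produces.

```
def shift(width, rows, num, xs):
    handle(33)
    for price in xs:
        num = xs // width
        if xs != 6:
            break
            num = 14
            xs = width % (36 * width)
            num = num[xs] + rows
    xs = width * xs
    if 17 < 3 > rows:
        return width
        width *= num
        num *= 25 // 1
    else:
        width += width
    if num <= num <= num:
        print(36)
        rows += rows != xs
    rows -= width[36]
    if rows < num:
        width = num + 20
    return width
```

if num <= num <= num:

Transformed code:
def shift(width, rows, num, xs):
    handle(33)
    for price in xs:
        num = xs // width
        if xs != 6:
            break
    xs = width * xs
    if 17 < 3 > rows:
        return width
    else:
        width += width
    if num <= num <= num:
        print(36)
        rows += rows != xs
    rows -= width[36]
    if rows < num:
        width = num + 20
    return width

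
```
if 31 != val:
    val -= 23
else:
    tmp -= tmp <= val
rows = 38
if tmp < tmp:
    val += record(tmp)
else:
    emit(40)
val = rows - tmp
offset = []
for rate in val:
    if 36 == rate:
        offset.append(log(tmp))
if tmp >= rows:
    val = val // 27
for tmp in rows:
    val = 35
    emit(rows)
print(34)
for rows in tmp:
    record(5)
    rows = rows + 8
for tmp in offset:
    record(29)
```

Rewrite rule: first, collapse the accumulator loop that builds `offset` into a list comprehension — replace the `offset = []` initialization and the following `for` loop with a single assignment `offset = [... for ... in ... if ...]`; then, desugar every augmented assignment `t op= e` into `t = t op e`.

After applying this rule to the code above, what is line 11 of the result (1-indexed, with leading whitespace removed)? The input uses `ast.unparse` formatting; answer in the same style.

Transformed code:
if 31 != val:
    val = val - 23
else:
    tmp = tmp - (tmp <= val)
rows = 38
if tmp < tmp:
    val = val + record(tmp)
else:
    emit(40)
val = rows - tmp
offset = [log(tmp) for rate in val if 36 == rate]
if tmp >= rows:
    val = val // 27
for tmp in rows:
    val = 35
    emit(rows)
print(34)
for rows in tmp:
    record(5)
    rows = rows + 8
for tmp in offset:
    record(29)

offset = [log(tmp) for rate in val if 36 == rate]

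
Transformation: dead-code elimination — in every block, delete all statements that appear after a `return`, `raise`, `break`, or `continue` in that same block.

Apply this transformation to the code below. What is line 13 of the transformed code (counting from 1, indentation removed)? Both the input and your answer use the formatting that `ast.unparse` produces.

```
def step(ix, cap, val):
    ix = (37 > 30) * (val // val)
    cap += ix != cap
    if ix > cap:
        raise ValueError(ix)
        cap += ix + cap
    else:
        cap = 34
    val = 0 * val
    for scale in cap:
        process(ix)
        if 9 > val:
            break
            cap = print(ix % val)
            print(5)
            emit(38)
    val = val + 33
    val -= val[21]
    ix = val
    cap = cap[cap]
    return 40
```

val = val + 33

Transformed code:
def step(ix, cap, val):
    ix = (37 > 30) * (val // val)
    cap += ix != cap
    if ix > cap:
        raise ValueError(ix)
    else:
        cap = 34
    val = 0 * val
    for scale in cap:
        process(ix)
        if 9 > val:
            break
    val = val + 33
    val -= val[21]
    ix = val
    cap = cap[cap]
    return 40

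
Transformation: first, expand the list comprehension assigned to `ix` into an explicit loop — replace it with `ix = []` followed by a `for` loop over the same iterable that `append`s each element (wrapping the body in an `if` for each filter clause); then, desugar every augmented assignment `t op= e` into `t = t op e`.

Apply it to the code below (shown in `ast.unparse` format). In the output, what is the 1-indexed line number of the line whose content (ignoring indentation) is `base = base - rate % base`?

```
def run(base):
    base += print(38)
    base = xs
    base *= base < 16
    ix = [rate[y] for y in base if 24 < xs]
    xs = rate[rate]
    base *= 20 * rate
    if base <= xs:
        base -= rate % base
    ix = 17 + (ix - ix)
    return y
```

Transformed code:
def run(base):
    base = base + print(38)
    base = xs
    base = base * (base < 16)
    ix = []
    for y in base:
        if 24 < xs:
            ix.append(rate[y])
    xs = rate[rate]
    base = base * (20 * rate)
    if base <= xs:
        base = base - rate % base
    ix = 17 + (ix - ix)
    return y

12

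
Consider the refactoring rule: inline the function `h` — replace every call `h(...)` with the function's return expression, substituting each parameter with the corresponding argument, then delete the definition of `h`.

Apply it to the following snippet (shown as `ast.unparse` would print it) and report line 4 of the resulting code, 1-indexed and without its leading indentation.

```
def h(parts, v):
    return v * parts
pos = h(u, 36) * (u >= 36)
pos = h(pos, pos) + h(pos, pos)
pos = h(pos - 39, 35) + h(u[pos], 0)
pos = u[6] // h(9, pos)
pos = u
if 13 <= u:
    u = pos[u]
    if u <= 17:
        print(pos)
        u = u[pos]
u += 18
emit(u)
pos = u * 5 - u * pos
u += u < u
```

Transformed code:
pos = 36 * u * (u >= 36)
pos = pos * pos + pos * pos
pos = 35 * (pos - 39) + 0 * u[pos]
pos = u[6] // (pos * 9)
pos = u
if 13 <= u:
    u = pos[u]
    if u <= 17:
        print(pos)
        u = u[pos]
u += 18
emit(u)
pos = u * 5 - u * pos
u += u < u

pos = u[6] // (pos * 9)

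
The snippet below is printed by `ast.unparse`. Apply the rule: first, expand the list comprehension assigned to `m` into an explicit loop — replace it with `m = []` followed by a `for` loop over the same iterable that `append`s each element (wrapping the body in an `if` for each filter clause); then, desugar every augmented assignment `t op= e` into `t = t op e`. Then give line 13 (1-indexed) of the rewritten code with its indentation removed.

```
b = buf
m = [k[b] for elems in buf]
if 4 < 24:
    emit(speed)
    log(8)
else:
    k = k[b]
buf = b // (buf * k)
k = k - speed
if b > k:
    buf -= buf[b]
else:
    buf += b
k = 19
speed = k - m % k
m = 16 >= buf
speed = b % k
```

Transformed code:
b = buf
m = []
for elems in buf:
    m.append(k[b])
if 4 < 24:
    emit(speed)
    log(8)
else:
    k = k[b]
buf = b // (buf * k)
k = k - speed
if b > k:
    buf = buf - buf[b]
else:
    buf = buf + b
k = 19
speed = k - m % k
m = 16 >= buf
speed = b % k

buf = buf - buf[b]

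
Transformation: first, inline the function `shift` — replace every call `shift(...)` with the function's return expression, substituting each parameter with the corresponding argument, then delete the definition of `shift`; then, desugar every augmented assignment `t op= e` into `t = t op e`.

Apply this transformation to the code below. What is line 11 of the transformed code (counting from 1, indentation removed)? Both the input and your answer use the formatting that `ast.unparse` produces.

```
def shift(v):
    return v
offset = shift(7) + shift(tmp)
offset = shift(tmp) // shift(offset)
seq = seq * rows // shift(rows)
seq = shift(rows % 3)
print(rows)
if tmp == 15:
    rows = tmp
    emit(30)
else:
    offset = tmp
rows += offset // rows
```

Transformed code:
offset = 7 + tmp
offset = tmp // offset
seq = seq * rows // rows
seq = rows % 3
print(rows)
if tmp == 15:
    rows = tmp
    emit(30)
else:
    offset = tmp
rows = rows + offset // rows

rows = rows + offset // rows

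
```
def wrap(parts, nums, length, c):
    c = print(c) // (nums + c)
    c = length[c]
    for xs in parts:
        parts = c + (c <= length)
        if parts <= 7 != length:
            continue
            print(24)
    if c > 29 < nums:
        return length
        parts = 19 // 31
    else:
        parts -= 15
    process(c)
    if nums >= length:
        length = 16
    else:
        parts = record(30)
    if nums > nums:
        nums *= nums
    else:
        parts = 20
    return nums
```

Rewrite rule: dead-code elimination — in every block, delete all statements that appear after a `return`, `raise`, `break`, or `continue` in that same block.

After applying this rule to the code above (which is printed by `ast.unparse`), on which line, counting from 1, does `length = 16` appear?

Transformed code:
def wrap(parts, nums, length, c):
    c = print(c) // (nums + c)
    c = length[c]
    for xs in parts:
        parts = c + (c <= length)
        if parts <= 7 != length:
            continue
    if c > 29 < nums:
        return length
    else:
        parts -= 15
    process(c)
    if nums >= length:
        length = 16
    else:
        parts = record(30)
    if nums > nums:
        nums *= nums
    else:
        parts = 20
    return nums

14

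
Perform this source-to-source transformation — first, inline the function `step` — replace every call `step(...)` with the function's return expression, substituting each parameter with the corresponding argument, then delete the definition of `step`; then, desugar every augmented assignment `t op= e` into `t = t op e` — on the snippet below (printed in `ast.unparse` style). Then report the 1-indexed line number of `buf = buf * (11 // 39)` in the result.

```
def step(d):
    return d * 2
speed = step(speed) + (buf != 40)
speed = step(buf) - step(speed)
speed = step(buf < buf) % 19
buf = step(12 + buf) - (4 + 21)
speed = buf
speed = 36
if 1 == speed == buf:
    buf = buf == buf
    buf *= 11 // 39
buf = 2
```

Transformed code:
speed = speed * 2 + (buf != 40)
speed = buf * 2 - speed * 2
speed = (buf < buf) * 2 % 19
buf = (12 + buf) * 2 - (4 + 21)
speed = buf
speed = 36
if 1 == speed == buf:
    buf = buf == buf
    buf = buf * (11 // 39)
buf = 2

9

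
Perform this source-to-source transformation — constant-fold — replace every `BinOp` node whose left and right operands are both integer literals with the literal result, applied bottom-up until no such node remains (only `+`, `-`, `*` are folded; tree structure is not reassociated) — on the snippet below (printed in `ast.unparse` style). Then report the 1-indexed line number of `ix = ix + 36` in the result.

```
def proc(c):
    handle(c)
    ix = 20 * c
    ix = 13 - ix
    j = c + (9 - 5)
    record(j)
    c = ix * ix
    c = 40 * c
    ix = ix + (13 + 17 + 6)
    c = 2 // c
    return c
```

Transformed code:
def proc(c):
    handle(c)
    ix = 20 * c
    ix = 13 - ix
    j = c + 4
    record(j)
    c = ix * ix
    c = 40 * c
    ix = ix + 36
    c = 2 // c
    return c

9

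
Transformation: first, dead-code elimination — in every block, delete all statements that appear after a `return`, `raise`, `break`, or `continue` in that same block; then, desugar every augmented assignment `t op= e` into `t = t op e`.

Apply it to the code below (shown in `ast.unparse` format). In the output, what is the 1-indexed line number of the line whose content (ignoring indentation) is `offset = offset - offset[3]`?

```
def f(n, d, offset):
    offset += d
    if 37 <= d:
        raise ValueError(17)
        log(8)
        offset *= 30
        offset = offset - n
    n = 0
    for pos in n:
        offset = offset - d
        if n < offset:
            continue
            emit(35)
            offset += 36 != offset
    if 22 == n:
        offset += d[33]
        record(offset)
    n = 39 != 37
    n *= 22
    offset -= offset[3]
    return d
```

Transformed code:
def f(n, d, offset):
    offset = offset + d
    if 37 <= d:
        raise ValueError(17)
    n = 0
    for pos in n:
        offset = offset - d
        if n < offset:
            continue
    if 22 == n:
        offset = offset + d[33]
        record(offset)
    n = 39 != 37
    n = n * 22
    offset = offset - offset[3]
    return d

15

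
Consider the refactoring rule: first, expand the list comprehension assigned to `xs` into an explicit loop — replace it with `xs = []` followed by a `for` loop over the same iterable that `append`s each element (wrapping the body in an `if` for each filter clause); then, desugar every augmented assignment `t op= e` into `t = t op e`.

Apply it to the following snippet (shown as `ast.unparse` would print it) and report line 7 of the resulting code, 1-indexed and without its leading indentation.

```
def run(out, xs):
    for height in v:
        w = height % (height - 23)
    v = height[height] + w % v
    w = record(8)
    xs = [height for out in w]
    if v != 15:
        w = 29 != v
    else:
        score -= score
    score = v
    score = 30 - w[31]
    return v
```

Transformed code:
def run(out, xs):
    for height in v:
        w = height % (height - 23)
    v = height[height] + w % v
    w = record(8)
    xs = []
    for out in w:
        xs.append(height)
    if v != 15:
        w = 29 != v
    else:
        score = score - score
    score = v
    score = 30 - w[31]
    return v

for out in w:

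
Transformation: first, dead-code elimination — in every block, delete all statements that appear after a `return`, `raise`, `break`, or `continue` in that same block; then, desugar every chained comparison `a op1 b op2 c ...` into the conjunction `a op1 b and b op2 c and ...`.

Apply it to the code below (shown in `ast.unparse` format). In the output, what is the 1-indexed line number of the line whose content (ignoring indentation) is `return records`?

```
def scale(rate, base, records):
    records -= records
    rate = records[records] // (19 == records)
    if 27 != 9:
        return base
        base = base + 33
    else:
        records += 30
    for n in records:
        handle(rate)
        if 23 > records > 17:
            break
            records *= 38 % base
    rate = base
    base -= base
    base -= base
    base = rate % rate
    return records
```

16

Transformed code:
def scale(rate, base, records):
    records -= records
    rate = records[records] // (19 == records)
    if 27 != 9:
        return base
    else:
        records += 30
    for n in records:
        handle(rate)
        if 23 > records and records > 17:
            break
    rate = base
    base -= base
    base -= base
    base = rate % rate
    return records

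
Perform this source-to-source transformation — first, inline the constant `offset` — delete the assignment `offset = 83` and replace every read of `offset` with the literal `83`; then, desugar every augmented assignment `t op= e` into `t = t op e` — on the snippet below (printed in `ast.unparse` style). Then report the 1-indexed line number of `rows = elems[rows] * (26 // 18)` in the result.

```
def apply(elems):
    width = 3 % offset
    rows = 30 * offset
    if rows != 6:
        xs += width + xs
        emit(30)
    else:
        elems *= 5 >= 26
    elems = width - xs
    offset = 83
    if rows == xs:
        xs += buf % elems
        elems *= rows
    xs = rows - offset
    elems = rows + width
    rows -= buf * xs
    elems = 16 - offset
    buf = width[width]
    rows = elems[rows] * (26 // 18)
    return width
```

18

Transformed code:
def apply(elems):
    width = 3 % 83
    rows = 30 * 83
    if rows != 6:
        xs = xs + (width + xs)
        emit(30)
    else:
        elems = elems * (5 >= 26)
    elems = width - xs
    if rows == xs:
        xs = xs + buf % elems
        elems = elems * rows
    xs = rows - 83
    elems = rows + width
    rows = rows - buf * xs
    elems = 16 - 83
    buf = width[width]
    rows = elems[rows] * (26 // 18)
    return width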